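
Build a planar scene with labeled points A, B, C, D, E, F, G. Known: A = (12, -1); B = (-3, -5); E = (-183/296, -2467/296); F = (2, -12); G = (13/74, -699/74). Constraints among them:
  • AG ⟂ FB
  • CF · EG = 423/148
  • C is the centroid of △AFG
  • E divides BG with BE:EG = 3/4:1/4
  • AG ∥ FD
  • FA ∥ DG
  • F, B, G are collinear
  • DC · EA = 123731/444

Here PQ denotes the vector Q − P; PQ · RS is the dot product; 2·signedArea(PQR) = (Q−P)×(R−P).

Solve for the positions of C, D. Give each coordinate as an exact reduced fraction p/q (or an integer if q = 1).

C = (1049/222, -1661/222)
D = (-727/74, -1513/74)

1. C_x = 1049/222  [C is the centroid of △AFG]
2. C_y = -1661/222  [C is the centroid of △AFG]
   → C = (1049/222, -1661/222)
3. D_x = -727/74  [FA ∥ DG ∩ AG ∥ FD]
4. D_y = -1513/74  [FA ∥ DG ∩ AG ∥ FD]
   → D = (-727/74, -1513/74)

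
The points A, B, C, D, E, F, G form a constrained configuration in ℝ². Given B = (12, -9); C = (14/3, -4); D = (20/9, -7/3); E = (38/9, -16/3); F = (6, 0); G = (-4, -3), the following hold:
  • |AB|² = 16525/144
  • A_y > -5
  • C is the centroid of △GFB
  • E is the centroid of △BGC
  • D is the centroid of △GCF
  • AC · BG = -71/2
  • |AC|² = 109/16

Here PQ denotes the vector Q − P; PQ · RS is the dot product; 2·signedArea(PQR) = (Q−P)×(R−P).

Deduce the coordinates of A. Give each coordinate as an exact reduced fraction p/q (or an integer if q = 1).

1. A_x = 13/6  [line 16·x + -6·y + -379/6 = 0 ∩ |AB|² = 16525/144]
2. A_y = -19/4  [line 16·x + -6·y + -379/6 = 0 ∩ |AB|² = 16525/144]
   → A = (13/6, -19/4)

A = (13/6, -19/4)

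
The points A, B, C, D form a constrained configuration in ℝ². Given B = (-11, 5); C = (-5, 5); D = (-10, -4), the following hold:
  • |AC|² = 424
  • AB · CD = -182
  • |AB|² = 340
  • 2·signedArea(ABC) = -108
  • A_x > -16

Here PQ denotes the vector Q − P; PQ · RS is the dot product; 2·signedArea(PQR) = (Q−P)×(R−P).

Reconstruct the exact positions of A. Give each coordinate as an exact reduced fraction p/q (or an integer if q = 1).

A = (-15, -13)

1. A_x = -15  [AB · CD = -182 ∩ 2·signedArea(ABC) = -108]
2. A_y = -13  [AB · CD = -182 ∩ 2·signedArea(ABC) = -108]
   → A = (-15, -13)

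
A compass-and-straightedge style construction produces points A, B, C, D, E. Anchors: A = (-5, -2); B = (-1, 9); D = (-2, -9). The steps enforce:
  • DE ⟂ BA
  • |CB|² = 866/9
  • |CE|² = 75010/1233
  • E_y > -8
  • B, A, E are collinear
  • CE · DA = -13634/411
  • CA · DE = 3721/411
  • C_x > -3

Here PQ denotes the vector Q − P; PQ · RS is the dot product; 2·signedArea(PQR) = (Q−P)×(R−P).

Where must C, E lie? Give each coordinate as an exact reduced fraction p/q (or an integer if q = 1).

1. E_x = -945/137  [B, A, E are collinear ∩ DE ⟂ BA]
2. E_y = -989/137  [B, A, E are collinear ∩ DE ⟂ BA]
   → E = (-945/137, -989/137)
3. C_x = -8/3  [CA · DE = 3721/411 ∩ CE · DA = -13634/411]
4. C_y = -2/3  [CA · DE = 3721/411 ∩ CE · DA = -13634/411]
   → C = (-8/3, -2/3)

C = (-8/3, -2/3)
E = (-945/137, -989/137)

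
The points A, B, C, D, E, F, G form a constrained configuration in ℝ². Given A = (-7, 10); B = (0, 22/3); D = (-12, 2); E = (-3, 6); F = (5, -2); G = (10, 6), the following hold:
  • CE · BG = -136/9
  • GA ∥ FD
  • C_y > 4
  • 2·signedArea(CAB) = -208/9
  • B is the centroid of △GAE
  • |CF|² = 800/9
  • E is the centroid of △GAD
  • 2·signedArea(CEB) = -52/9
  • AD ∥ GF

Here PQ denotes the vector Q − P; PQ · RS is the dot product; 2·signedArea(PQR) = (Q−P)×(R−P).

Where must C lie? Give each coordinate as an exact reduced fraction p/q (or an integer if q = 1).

C = (-5/3, 14/3)

1. C_x = -5/3  [2·signedArea(CEB) = -52/9 ∩ 2·signedArea(CAB) = -208/9]
2. C_y = 14/3  [2·signedArea(CEB) = -52/9 ∩ 2·signedArea(CAB) = -208/9]
   → C = (-5/3, 14/3)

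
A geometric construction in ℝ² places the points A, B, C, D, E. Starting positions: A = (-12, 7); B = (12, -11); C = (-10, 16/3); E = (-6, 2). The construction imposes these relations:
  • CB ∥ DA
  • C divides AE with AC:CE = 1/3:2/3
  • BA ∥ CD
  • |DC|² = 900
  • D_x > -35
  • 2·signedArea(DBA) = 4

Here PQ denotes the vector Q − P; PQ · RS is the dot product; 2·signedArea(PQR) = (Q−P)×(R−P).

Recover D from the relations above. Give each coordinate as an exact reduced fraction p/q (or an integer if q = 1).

1. D_x = -34  [CB ∥ DA ∩ BA ∥ CD]
2. D_y = 70/3  [CB ∥ DA ∩ BA ∥ CD]
   → D = (-34, 70/3)

D = (-34, 70/3)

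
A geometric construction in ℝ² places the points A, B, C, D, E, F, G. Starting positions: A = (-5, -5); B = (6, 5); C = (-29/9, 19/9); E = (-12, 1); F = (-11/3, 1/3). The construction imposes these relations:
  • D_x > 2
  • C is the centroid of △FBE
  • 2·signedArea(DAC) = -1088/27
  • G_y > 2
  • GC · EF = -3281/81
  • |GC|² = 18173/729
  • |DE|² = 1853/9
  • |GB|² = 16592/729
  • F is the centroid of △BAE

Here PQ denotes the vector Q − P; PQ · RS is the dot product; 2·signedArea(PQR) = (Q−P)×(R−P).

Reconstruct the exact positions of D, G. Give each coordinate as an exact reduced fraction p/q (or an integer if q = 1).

D = (7/3, 5/3)
G = (46/27, 79/27)

1. D_x = 7/3  [line -64/9·x + 16/9·y + 368/27 = 0 ∩ |DE|² = 1853/9]
2. D_y = 5/3  [line -64/9·x + 16/9·y + 368/27 = 0 ∩ |DE|² = 1853/9]
   → D = (7/3, 5/3)
3. G_x = 46/27  [line -25/3·x + 2/3·y + 992/81 = 0 ∩ |GC|² = 18173/729]
4. G_y = 79/27  [line -25/3·x + 2/3·y + 992/81 = 0 ∩ |GC|² = 18173/729]
   → G = (46/27, 79/27)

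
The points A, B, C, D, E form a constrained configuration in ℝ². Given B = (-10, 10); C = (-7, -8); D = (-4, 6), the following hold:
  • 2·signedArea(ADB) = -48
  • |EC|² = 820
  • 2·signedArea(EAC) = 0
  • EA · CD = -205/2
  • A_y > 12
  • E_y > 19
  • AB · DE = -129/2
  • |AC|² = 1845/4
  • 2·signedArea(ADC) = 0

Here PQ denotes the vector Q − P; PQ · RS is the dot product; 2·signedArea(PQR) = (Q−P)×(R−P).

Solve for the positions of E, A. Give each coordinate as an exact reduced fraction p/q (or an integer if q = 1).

1. A_x = -5/2  [2·signedArea(ADC) = 0 ∩ 2·signedArea(ADB) = -48]
2. A_y = 13  [2·signedArea(ADC) = 0 ∩ 2·signedArea(ADB) = -48]
   → A = (-5/2, 13)
3. E_x = -1  [2·signedArea(EAC) = 0 ∩ EA · CD = -205/2]
4. E_y = 20  [2·signedArea(EAC) = 0 ∩ EA · CD = -205/2]
   → E = (-1, 20)

A = (-5/2, 13)
E = (-1, 20)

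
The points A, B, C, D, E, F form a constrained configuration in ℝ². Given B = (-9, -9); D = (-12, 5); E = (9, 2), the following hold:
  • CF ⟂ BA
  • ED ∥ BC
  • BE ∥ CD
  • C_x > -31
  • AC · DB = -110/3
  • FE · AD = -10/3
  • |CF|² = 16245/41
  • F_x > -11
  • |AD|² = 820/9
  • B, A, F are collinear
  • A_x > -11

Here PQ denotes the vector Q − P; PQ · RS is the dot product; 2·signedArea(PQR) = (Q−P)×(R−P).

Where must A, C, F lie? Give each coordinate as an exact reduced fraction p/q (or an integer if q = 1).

1. C_x = -30  [BE ∥ CD ∩ ED ∥ BC]
2. C_y = -6  [BE ∥ CD ∩ ED ∥ BC]
   → C = (-30, -6)
3. A_x = -10  [line -3·x + 14·y + 92/3 = 0 ∩ |AD|² = 820/9]
4. A_y = -13/3  [line -3·x + 14·y + 92/3 = 0 ∩ |AD|² = 820/9]
   → A = (-10, -13/3)
5. F_x = -432/41  [B, A, F are collinear ∩ CF ⟂ BA]
6. F_y = -75/41  [B, A, F are collinear ∩ CF ⟂ BA]
   → F = (-432/41, -75/41)

A = (-10, -13/3)
C = (-30, -6)
F = (-432/41, -75/41)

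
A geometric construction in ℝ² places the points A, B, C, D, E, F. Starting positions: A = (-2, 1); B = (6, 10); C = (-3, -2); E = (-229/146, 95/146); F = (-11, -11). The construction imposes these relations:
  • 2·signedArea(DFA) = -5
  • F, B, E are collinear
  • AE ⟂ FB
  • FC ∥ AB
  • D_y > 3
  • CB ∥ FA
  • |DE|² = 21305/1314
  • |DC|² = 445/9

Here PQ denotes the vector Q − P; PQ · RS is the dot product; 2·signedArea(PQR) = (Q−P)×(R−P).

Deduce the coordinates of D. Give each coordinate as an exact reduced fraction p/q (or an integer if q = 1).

1. D_x = 2/3  [line -12·x + 9·y + -28 = 0 ∩ |DC|² = 445/9]
2. D_y = 4  [line -12·x + 9·y + -28 = 0 ∩ |DC|² = 445/9]
   → D = (2/3, 4)

D = (2/3, 4)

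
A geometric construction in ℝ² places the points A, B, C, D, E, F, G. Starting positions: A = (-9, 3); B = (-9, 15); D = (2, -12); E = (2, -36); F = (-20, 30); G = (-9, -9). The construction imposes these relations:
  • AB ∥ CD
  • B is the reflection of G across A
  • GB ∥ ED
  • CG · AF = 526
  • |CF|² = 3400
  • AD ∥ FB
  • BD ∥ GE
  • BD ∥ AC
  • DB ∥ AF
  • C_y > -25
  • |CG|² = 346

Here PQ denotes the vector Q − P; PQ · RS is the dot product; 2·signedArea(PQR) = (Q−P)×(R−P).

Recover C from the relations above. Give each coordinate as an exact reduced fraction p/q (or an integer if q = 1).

C = (2, -24)

1. C_x = 2  [AB ∥ CD ∩ BD ∥ AC]
2. C_y = -24  [AB ∥ CD ∩ BD ∥ AC]
   → C = (2, -24)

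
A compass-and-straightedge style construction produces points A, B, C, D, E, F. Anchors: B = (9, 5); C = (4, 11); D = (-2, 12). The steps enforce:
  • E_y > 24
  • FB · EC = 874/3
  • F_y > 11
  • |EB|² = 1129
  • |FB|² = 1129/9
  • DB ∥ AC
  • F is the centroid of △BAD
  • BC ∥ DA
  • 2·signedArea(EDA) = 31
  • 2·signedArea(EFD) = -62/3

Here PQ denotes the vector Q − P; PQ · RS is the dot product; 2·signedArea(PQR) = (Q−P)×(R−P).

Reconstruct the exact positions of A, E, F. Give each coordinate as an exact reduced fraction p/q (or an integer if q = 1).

A = (-7, 18)
E = (-18, 25)
F = (0, 35/3)

1. A_x = -7  [DB ∥ AC ∩ BC ∥ DA]
2. A_y = 18  [DB ∥ AC ∩ BC ∥ DA]
   → A = (-7, 18)
3. E_x = -18  [line -6·x + -5·y + 17 = 0 ∩ |EB|² = 1129]
4. E_y = 25  [line -6·x + -5·y + 17 = 0 ∩ |EB|² = 1129]
   → E = (-18, 25)
5. F_x = 0  [2·signedArea(EFD) = -62/3 ∩ F is the centroid of △BAD]
6. F_y = 35/3  [2·signedArea(EFD) = -62/3 ∩ F is the centroid of △BAD]
   → F = (0, 35/3)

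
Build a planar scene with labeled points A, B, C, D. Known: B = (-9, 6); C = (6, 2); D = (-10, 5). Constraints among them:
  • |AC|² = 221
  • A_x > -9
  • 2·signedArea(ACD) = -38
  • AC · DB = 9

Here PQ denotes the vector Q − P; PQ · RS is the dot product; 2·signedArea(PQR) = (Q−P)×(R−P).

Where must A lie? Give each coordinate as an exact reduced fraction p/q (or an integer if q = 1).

1. A_x = -8  [2·signedArea(ACD) = -38 ∩ AC · DB = 9]
2. A_y = 7  [2·signedArea(ACD) = -38 ∩ AC · DB = 9]
   → A = (-8, 7)

A = (-8, 7)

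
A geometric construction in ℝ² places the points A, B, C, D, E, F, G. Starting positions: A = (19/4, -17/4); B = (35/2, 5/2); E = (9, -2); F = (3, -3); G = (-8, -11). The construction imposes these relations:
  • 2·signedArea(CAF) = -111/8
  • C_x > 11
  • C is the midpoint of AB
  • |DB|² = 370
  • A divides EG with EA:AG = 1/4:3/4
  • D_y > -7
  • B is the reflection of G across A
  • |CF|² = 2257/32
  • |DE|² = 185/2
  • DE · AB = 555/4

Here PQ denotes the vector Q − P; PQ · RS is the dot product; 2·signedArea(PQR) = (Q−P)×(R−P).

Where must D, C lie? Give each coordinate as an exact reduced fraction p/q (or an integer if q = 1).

C = (89/8, -7/8)
D = (1/2, -13/2)

1. D_x = 1/2  [line -51/4·x + -27/4·y + -75/2 = 0 ∩ |DE|² = 185/2]
2. D_y = -13/2  [line -51/4·x + -27/4·y + -75/2 = 0 ∩ |DE|² = 185/2]
   → D = (1/2, -13/2)
3. C_x = 89/8  [C is the midpoint of AB]
4. C_y = -7/8  [C is the midpoint of AB]
   → C = (89/8, -7/8)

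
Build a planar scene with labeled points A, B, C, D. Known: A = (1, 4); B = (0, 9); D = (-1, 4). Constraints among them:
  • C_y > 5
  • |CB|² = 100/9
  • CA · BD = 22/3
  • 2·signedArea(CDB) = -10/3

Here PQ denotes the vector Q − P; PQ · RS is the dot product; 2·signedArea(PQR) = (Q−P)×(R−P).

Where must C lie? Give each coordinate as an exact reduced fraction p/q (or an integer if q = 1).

C = (0, 17/3)

1. C_x = 0  [2·signedArea(CDB) = -10/3 ∩ CA · BD = 22/3]
2. C_y = 17/3  [2·signedArea(CDB) = -10/3 ∩ CA · BD = 22/3]
   → C = (0, 17/3)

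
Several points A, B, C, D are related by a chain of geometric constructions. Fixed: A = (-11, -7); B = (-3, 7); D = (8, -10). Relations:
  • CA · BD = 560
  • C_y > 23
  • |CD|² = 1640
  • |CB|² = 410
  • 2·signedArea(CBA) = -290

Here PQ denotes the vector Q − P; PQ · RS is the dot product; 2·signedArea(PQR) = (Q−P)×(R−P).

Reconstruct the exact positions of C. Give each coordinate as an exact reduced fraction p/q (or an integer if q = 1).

C = (-14, 24)

1. C_x = -14  [CA · BD = 560 ∩ 2·signedArea(CBA) = -290]
2. C_y = 24  [CA · BD = 560 ∩ 2·signedArea(CBA) = -290]
   → C = (-14, 24)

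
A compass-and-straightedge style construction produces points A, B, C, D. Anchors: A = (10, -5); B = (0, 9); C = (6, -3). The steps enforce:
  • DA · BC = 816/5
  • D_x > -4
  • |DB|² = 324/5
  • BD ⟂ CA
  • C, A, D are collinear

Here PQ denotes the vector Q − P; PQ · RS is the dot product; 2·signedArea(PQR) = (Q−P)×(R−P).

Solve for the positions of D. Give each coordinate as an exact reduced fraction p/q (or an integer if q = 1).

1. D_x = -18/5  [C, A, D are collinear ∩ BD ⟂ CA]
2. D_y = 9/5  [C, A, D are collinear ∩ BD ⟂ CA]
   → D = (-18/5, 9/5)

D = (-18/5, 9/5)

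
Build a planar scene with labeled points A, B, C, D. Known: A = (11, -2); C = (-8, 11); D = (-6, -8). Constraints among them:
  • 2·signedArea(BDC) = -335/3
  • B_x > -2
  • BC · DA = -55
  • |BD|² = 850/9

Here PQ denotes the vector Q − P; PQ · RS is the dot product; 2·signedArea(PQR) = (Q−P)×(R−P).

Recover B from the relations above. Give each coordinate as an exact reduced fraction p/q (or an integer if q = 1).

1. B_x = -1  [2·signedArea(BDC) = -335/3 ∩ BC · DA = -55]
2. B_y = 1/3  [2·signedArea(BDC) = -335/3 ∩ BC · DA = -55]
   → B = (-1, 1/3)

B = (-1, 1/3)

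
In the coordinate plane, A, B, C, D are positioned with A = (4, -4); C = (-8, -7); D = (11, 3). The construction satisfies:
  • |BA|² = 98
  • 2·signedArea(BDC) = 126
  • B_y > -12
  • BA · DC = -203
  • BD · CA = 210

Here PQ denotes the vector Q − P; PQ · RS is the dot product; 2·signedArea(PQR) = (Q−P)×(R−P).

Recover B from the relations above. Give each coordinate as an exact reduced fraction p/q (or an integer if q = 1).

B = (-3, -11)

1. B_x = -3  [BA · DC = -203 ∩ BD · CA = 210]
2. B_y = -11  [BA · DC = -203 ∩ BD · CA = 210]
   → B = (-3, -11)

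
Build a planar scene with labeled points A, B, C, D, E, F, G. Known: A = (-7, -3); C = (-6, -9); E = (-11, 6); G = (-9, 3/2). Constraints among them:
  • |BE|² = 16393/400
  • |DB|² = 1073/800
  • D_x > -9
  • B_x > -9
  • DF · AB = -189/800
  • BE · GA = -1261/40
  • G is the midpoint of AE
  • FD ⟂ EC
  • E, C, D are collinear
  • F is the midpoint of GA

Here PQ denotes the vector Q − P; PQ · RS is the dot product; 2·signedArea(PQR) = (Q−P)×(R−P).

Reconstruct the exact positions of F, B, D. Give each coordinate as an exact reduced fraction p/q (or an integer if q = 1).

B = (-42/5, 3/20)
D = (-347/40, -39/40)
F = (-8, -3/4)

1. F_x = -8  [F is the midpoint of GA]
2. F_y = -3/4  [F is the midpoint of GA]
   → F = (-8, -3/4)
3. B_x = -42/5  [line -2·x + 9/2·y + -699/40 = 0 ∩ |BE|² = 16393/400]
4. B_y = 3/20  [line -2·x + 9/2·y + -699/40 = 0 ∩ |BE|² = 16393/400]
   → B = (-42/5, 3/20)
5. D_x = -347/40  [E, C, D are collinear ∩ FD ⟂ EC]
6. D_y = -39/40  [E, C, D are collinear ∩ FD ⟂ EC]
   → D = (-347/40, -39/40)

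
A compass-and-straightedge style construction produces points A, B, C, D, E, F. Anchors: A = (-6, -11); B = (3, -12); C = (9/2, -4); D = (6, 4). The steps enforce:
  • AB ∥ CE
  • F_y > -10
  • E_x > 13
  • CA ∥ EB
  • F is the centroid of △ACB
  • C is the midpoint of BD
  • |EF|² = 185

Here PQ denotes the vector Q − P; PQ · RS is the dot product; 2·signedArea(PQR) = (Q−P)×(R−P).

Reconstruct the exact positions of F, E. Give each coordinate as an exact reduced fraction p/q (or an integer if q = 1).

1. F_x = 1/2  [F is the centroid of △ACB]
2. F_y = -9  [F is the centroid of △ACB]
   → F = (1/2, -9)
3. E_x = 27/2  [CA ∥ EB ∩ AB ∥ CE]
4. E_y = -5  [CA ∥ EB ∩ AB ∥ CE]
   → E = (27/2, -5)

E = (27/2, -5)
F = (1/2, -9)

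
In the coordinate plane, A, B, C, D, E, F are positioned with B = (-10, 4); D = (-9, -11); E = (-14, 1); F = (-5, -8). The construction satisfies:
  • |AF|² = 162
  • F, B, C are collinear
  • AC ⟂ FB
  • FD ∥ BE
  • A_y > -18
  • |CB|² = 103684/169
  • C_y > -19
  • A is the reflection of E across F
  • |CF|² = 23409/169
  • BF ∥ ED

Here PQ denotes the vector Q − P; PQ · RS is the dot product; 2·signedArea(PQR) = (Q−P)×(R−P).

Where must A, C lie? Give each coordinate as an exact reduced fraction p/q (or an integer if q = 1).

1. A_x = 4  [A is the reflection of E across F]
2. A_y = -17  [A is the reflection of E across F]
   → A = (4, -17)
3. C_x = -80/169  [F, B, C are collinear ∩ AC ⟂ FB]
4. C_y = -3188/169  [F, B, C are collinear ∩ AC ⟂ FB]
   → C = (-80/169, -3188/169)

A = (4, -17)
C = (-80/169, -3188/169)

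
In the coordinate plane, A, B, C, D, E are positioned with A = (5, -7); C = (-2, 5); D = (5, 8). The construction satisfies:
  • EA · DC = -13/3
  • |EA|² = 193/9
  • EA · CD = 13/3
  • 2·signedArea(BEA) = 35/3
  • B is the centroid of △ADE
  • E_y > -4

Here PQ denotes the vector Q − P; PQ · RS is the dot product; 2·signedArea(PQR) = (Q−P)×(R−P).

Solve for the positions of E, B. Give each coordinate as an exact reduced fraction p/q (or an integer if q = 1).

1. E_x = 8/3  [line 7·x + 3·y + -29/3 = 0 ∩ |EA|² = 193/9]
2. E_y = -3  [line 7·x + 3·y + -29/3 = 0 ∩ |EA|² = 193/9]
   → E = (8/3, -3)
3. B_x = 38/9  [B is the centroid of △ADE]
4. B_y = -2/3  [B is the centroid of △ADE]
   → B = (38/9, -2/3)

B = (38/9, -2/3)
E = (8/3, -3)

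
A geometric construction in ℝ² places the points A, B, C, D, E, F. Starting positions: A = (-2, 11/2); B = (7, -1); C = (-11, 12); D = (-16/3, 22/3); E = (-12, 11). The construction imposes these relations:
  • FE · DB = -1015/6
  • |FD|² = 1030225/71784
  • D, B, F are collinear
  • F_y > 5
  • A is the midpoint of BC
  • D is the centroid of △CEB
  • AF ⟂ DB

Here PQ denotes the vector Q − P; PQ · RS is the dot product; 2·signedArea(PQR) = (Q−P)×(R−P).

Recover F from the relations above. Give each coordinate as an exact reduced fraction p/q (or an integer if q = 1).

F = (-8751/3988, 20787/3988)

1. F_x = -8751/3988  [D, B, F are collinear ∩ AF ⟂ DB]
2. F_y = 20787/3988  [D, B, F are collinear ∩ AF ⟂ DB]
   → F = (-8751/3988, 20787/3988)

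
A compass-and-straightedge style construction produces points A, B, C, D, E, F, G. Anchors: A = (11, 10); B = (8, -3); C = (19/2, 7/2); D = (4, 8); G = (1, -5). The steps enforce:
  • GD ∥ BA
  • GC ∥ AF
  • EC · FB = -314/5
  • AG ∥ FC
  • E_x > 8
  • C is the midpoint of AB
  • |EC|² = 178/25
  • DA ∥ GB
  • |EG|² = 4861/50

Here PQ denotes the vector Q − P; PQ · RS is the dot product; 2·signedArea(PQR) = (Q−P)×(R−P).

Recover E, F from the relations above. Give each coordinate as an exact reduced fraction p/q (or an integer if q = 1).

E = (89/10, 9/10)
F = (39/2, 37/2)

1. F_x = 39/2  [AG ∥ FC ∩ GC ∥ AF]
2. F_y = 37/2  [AG ∥ FC ∩ GC ∥ AF]
   → F = (39/2, 37/2)
3. E_x = 89/10  [line 23/2·x + 43/2·y + -1217/10 = 0 ∩ |EG|² = 4861/50]
4. E_y = 9/10  [line 23/2·x + 43/2·y + -1217/10 = 0 ∩ |EG|² = 4861/50]
   → E = (89/10, 9/10)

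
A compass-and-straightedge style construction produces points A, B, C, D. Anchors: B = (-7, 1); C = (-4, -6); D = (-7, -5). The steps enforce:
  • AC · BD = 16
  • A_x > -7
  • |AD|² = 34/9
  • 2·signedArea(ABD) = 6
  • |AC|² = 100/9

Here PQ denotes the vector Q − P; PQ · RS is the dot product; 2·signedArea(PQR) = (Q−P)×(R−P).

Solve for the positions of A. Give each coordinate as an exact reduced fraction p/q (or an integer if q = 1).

A = (-6, -10/3)

1. A_x = -6  [AC · BD = 16 ∩ 2·signedArea(ABD) = 6]
2. A_y = -10/3  [AC · BD = 16 ∩ 2·signedArea(ABD) = 6]
   → A = (-6, -10/3)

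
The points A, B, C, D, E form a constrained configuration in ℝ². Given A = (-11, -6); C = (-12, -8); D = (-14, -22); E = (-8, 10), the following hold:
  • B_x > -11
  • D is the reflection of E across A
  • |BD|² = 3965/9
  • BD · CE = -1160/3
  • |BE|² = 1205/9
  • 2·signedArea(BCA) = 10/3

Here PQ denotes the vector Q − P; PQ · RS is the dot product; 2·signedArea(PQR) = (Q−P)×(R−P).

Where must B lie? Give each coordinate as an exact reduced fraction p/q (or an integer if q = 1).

1. B_x = -31/3  [BD · CE = -1160/3 ∩ 2·signedArea(BCA) = 10/3]
2. B_y = -4/3  [BD · CE = -1160/3 ∩ 2·signedArea(BCA) = 10/3]
   → B = (-31/3, -4/3)

B = (-31/3, -4/3)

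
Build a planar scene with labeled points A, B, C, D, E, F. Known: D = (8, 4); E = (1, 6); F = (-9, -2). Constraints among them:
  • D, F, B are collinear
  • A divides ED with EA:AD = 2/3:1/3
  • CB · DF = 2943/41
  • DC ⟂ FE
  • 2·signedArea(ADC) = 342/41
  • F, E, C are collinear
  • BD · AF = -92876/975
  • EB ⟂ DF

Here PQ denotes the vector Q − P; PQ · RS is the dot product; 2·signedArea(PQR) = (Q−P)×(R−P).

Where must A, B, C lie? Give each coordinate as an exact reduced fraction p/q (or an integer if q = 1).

1. A_x = 17/3  [A divides ED with EA:AD = 2/3:1/3]
2. A_y = 14/3  [A divides ED with EA:AD = 2/3:1/3]
   → A = (17/3, 14/3)
3. B_x = 781/325  [D, F, B are collinear ∩ EB ⟂ DF]
4. B_y = 658/325  [D, F, B are collinear ∩ EB ⟂ DF]
   → B = (781/325, 658/325)
5. C_x = 176/41  [F, E, C are collinear ∩ DC ⟂ FE]
6. C_y = 354/41  [F, E, C are collinear ∩ DC ⟂ FE]
   → C = (176/41, 354/41)

A = (17/3, 14/3)
B = (781/325, 658/325)
C = (176/41, 354/41)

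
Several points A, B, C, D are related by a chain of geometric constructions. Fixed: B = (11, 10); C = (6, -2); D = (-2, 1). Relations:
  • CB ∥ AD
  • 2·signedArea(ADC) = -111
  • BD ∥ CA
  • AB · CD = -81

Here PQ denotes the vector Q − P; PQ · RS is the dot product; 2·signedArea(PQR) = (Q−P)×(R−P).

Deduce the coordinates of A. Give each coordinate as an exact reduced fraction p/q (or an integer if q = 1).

1. A_x = -7  [CB ∥ AD ∩ BD ∥ CA]
2. A_y = -11  [CB ∥ AD ∩ BD ∥ CA]
   → A = (-7, -11)

A = (-7, -11)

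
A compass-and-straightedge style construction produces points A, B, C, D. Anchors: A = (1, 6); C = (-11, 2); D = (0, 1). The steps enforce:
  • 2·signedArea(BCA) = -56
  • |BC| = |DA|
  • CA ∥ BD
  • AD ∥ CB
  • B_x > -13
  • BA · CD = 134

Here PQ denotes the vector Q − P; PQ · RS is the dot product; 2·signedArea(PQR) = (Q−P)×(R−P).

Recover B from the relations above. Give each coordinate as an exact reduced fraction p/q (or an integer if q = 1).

1. B_x = -12  [CA ∥ BD ∩ AD ∥ CB]
2. B_y = -3  [CA ∥ BD ∩ AD ∥ CB]
   → B = (-12, -3)

B = (-12, -3)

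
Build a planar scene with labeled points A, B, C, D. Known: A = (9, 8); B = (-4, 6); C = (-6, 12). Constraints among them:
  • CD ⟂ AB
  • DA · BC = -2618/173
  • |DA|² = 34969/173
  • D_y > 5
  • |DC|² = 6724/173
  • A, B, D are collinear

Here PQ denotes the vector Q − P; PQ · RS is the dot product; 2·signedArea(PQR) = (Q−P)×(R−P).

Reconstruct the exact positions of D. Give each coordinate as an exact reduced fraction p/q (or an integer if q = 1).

D = (-874/173, 1010/173)

1. D_x = -874/173  [A, B, D are collinear ∩ CD ⟂ AB]
2. D_y = 1010/173  [A, B, D are collinear ∩ CD ⟂ AB]
   → D = (-874/173, 1010/173)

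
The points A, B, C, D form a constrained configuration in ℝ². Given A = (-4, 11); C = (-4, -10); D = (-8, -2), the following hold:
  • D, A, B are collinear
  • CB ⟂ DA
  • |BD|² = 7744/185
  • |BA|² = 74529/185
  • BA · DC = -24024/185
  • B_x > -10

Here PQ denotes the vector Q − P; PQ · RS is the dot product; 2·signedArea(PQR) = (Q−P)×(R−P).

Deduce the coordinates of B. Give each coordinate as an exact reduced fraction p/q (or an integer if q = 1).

1. B_x = -1832/185  [D, A, B are collinear ∩ CB ⟂ DA]
2. B_y = -1514/185  [D, A, B are collinear ∩ CB ⟂ DA]
   → B = (-1832/185, -1514/185)

B = (-1832/185, -1514/185)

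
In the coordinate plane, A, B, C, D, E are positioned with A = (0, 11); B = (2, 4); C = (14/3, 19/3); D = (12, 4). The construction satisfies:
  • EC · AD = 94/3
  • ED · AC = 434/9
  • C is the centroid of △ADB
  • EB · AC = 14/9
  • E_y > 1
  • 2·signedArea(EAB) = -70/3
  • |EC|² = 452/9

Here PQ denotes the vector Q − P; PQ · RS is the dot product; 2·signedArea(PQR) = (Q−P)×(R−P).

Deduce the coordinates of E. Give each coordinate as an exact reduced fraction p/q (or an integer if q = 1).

E = (-2/3, 5/3)

1. E_x = -2/3  [ED · AC = 434/9 ∩ 2·signedArea(EAB) = -70/3]
2. E_y = 5/3  [ED · AC = 434/9 ∩ 2·signedArea(EAB) = -70/3]
   → E = (-2/3, 5/3)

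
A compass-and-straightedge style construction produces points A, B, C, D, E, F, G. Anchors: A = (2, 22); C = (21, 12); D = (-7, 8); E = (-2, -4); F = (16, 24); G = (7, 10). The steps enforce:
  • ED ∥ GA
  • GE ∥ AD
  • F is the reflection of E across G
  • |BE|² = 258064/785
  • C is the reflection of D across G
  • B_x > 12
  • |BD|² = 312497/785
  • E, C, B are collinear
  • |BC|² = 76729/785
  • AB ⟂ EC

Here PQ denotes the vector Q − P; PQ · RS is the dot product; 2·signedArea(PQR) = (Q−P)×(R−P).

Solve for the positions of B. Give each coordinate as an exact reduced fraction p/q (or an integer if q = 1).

B = (10114/785, 4988/785)

1. B_x = 10114/785  [E, C, B are collinear ∩ AB ⟂ EC]
2. B_y = 4988/785  [E, C, B are collinear ∩ AB ⟂ EC]
   → B = (10114/785, 4988/785)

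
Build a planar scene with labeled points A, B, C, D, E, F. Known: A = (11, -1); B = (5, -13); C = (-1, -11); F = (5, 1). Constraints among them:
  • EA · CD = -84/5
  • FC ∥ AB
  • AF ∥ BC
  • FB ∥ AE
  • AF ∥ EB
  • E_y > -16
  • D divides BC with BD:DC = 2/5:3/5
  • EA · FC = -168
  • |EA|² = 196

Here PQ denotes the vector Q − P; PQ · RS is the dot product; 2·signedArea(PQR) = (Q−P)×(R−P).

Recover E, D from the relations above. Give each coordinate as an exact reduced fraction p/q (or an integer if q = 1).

1. E_x = 11  [AF ∥ EB ∩ FB ∥ AE]
2. E_y = -15  [AF ∥ EB ∩ FB ∥ AE]
   → E = (11, -15)
3. D_x = 13/5  [D divides BC with BD:DC = 2/5:3/5]
4. D_y = -61/5  [D divides BC with BD:DC = 2/5:3/5]
   → D = (13/5, -61/5)

D = (13/5, -61/5)
E = (11, -15)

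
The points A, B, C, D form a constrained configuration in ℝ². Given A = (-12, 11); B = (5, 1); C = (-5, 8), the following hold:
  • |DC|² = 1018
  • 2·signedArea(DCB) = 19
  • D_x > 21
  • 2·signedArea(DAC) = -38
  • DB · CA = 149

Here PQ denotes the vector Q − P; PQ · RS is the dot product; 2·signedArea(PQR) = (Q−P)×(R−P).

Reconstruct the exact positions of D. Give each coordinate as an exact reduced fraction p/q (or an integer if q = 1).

1. D_x = 22  [DB · CA = 149 ∩ 2·signedArea(DCB) = 19]
2. D_y = -9  [DB · CA = 149 ∩ 2·signedArea(DCB) = 19]
   → D = (22, -9)

D = (22, -9)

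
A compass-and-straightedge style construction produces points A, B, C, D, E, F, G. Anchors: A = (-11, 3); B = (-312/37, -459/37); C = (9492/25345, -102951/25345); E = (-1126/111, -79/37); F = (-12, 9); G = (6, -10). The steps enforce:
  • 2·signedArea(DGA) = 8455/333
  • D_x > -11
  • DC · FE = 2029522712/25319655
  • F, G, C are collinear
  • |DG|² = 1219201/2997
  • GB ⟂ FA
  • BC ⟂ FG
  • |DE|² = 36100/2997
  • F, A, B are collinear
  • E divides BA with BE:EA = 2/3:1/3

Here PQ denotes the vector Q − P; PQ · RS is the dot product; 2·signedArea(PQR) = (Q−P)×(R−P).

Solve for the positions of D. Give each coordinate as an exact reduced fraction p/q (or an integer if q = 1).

1. D_x = -3568/333  [DC · FE = 2029522712/25319655 ∩ 2·signedArea(DGA) = 8455/333]
2. D_y = 143/111  [DC · FE = 2029522712/25319655 ∩ 2·signedArea(DGA) = 8455/333]
   → D = (-3568/333, 143/111)

D = (-3568/333, 143/111)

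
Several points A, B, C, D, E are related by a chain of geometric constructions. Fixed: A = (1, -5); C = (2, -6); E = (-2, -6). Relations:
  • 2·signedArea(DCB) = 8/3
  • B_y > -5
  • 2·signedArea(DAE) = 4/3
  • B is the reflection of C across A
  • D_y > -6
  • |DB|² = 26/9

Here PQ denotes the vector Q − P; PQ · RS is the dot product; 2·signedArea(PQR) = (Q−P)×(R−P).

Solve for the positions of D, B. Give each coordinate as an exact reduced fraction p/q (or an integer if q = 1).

B = (0, -4)
D = (1/3, -17/3)

1. B_x = 0  [B is the reflection of C across A]
2. B_y = -4  [B is the reflection of C across A]
   → B = (0, -4)
3. D_x = 1/3  [2·signedArea(DAE) = 4/3 ∩ 2·signedArea(DCB) = 8/3]
4. D_y = -17/3  [2·signedArea(DAE) = 4/3 ∩ 2·signedArea(DCB) = 8/3]
   → D = (1/3, -17/3)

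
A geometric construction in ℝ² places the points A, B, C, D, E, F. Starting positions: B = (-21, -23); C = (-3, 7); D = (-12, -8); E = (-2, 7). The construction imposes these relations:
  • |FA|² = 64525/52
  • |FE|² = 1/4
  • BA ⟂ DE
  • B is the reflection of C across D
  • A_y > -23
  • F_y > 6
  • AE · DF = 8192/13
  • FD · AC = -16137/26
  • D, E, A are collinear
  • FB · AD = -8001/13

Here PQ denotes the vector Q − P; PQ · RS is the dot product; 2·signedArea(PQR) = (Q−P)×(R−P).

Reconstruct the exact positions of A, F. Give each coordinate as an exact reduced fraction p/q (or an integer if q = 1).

A = (-282/13, -293/13)
F = (-5/2, 7)

1. A_x = -282/13  [D, E, A are collinear ∩ BA ⟂ DE]
2. A_y = -293/13  [D, E, A are collinear ∩ BA ⟂ DE]
   → A = (-282/13, -293/13)
3. F_x = -5/2  [FB · AD = -8001/13 ∩ FD · AC = -16137/26]
4. F_y = 7  [FB · AD = -8001/13 ∩ FD · AC = -16137/26]
   → F = (-5/2, 7)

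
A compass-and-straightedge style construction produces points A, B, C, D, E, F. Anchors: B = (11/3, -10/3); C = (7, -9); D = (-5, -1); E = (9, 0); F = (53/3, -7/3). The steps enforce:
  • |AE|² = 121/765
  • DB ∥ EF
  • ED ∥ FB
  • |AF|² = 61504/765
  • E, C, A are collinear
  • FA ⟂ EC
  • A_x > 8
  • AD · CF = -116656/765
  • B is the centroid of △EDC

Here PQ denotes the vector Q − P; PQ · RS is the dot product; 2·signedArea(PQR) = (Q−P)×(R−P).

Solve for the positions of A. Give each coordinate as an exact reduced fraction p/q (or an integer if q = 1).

1. A_x = 2273/255  [E, C, A are collinear ∩ FA ⟂ EC]
2. A_y = -33/85  [E, C, A are collinear ∩ FA ⟂ EC]
   → A = (2273/255, -33/85)

A = (2273/255, -33/85)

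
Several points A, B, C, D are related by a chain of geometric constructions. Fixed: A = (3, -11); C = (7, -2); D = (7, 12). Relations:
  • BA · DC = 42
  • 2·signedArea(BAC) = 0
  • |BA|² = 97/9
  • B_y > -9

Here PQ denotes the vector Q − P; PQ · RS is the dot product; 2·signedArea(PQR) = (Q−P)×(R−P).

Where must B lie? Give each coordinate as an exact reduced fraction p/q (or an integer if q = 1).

B = (13/3, -8)

1. B_x = 13/3  [2·signedArea(BAC) = 0 ∩ BA · DC = 42]
2. B_y = -8  [2·signedArea(BAC) = 0 ∩ BA · DC = 42]
   → B = (13/3, -8)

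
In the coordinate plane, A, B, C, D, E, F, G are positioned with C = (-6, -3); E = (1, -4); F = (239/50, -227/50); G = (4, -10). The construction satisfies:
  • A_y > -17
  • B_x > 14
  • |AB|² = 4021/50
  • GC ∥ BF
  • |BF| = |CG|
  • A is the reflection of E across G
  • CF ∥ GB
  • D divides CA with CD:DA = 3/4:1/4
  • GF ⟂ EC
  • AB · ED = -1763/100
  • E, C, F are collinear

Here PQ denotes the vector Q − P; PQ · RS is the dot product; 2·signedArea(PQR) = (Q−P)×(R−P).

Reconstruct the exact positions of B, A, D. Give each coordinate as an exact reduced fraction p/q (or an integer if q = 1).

1. B_x = 739/50  [GC ∥ BF ∩ CF ∥ GB]
2. B_y = -577/50  [GC ∥ BF ∩ CF ∥ GB]
   → B = (739/50, -577/50)
3. A_x = 7  [A is the reflection of E across G]
4. A_y = -16  [A is the reflection of E across G]
   → A = (7, -16)
5. D_x = 15/4  [D divides CA with CD:DA = 3/4:1/4]
6. D_y = -51/4  [D divides CA with CD:DA = 3/4:1/4]
   → D = (15/4, -51/4)

A = (7, -16)
B = (739/50, -577/50)
D = (15/4, -51/4)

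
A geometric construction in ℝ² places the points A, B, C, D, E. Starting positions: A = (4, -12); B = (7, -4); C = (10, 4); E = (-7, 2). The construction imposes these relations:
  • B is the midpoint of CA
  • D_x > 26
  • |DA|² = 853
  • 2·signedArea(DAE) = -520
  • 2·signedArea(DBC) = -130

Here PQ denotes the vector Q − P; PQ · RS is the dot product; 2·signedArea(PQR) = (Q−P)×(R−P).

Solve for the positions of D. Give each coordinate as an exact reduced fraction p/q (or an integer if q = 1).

1. D_x = 27  [2·signedArea(DBC) = -130 ∩ 2·signedArea(DAE) = -520]
2. D_y = 6  [2·signedArea(DBC) = -130 ∩ 2·signedArea(DAE) = -520]
   → D = (27, 6)

D = (27, 6)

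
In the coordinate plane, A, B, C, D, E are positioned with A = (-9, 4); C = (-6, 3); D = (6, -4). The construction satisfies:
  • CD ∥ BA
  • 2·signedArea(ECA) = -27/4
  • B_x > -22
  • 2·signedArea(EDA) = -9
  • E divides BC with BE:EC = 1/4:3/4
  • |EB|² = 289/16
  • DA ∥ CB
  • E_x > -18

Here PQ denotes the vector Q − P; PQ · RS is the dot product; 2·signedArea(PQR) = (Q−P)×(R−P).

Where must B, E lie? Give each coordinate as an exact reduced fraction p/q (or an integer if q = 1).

B = (-21, 11)
E = (-69/4, 9)

1. B_x = -21  [CD ∥ BA ∩ DA ∥ CB]
2. B_y = 11  [CD ∥ BA ∩ DA ∥ CB]
   → B = (-21, 11)
3. E_x = -69/4  [E divides BC with BE:EC = 1/4:3/4]
4. E_y = 9  [E divides BC with BE:EC = 1/4:3/4]
   → E = (-69/4, 9)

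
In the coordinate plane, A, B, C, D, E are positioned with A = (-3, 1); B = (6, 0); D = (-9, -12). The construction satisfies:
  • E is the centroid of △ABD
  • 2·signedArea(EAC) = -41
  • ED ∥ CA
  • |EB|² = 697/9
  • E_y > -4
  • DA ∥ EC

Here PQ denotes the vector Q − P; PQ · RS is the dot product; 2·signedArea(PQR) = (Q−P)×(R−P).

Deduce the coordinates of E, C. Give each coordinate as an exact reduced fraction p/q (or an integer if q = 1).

C = (4, 28/3)
E = (-2, -11/3)

1. E_x = -2  [E is the centroid of △ABD]
2. E_y = -11/3  [E is the centroid of △ABD]
   → E = (-2, -11/3)
3. C_x = 4  [ED ∥ CA ∩ DA ∥ EC]
4. C_y = 28/3  [ED ∥ CA ∩ DA ∥ EC]
   → C = (4, 28/3)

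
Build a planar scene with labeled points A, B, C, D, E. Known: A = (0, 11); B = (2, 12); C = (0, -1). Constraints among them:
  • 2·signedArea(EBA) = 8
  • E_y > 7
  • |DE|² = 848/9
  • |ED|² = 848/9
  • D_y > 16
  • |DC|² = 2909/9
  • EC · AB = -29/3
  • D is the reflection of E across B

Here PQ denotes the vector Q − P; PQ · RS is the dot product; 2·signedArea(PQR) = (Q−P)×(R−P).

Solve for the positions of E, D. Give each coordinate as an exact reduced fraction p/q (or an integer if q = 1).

D = (10/3, 50/3)
E = (2/3, 22/3)

1. E_x = 2/3  [EC · AB = -29/3 ∩ 2·signedArea(EBA) = 8]
2. E_y = 22/3  [EC · AB = -29/3 ∩ 2·signedArea(EBA) = 8]
   → E = (2/3, 22/3)
3. D_x = 10/3  [D is the reflection of E across B]
4. D_y = 50/3  [D is the reflection of E across B]
   → D = (10/3, 50/3)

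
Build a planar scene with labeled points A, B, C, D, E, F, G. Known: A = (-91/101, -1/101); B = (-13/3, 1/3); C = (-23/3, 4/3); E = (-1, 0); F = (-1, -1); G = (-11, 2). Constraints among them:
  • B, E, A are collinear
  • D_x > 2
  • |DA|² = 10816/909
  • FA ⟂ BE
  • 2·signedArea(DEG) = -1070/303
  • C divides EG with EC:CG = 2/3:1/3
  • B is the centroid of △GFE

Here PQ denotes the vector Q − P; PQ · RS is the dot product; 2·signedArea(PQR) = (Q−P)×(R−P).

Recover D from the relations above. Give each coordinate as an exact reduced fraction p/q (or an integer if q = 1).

D = (767/303, -107/303)

1. D_x = 767/303  [line -2·x + -10·y + 464/303 = 0 ∩ |DA|² = 10816/909]
2. D_y = -107/303  [line -2·x + -10·y + 464/303 = 0 ∩ |DA|² = 10816/909]
   → D = (767/303, -107/303)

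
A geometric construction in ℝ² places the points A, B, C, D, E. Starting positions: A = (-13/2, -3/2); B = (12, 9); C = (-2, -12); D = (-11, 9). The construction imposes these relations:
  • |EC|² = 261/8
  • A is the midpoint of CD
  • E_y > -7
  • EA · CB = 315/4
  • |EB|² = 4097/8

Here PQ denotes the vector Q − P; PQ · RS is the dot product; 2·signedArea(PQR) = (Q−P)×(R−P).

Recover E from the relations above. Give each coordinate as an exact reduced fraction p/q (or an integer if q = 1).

E = (-17/4, -27/4)

1. E_x = -17/4  [line -14·x + -21·y + -805/4 = 0 ∩ |EB|² = 4097/8]
2. E_y = -27/4  [line -14·x + -21·y + -805/4 = 0 ∩ |EB|² = 4097/8]
   → E = (-17/4, -27/4)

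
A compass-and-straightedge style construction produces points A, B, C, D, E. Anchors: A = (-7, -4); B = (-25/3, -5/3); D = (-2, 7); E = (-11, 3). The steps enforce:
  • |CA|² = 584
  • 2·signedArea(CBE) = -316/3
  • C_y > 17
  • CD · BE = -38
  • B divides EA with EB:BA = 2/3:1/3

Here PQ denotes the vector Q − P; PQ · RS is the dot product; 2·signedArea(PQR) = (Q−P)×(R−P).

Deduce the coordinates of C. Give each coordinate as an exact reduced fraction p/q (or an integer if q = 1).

C = (3, 18)

1. C_x = 3  [2·signedArea(CBE) = -316/3 ∩ CD · BE = -38]
2. C_y = 18  [2·signedArea(CBE) = -316/3 ∩ CD · BE = -38]
   → C = (3, 18)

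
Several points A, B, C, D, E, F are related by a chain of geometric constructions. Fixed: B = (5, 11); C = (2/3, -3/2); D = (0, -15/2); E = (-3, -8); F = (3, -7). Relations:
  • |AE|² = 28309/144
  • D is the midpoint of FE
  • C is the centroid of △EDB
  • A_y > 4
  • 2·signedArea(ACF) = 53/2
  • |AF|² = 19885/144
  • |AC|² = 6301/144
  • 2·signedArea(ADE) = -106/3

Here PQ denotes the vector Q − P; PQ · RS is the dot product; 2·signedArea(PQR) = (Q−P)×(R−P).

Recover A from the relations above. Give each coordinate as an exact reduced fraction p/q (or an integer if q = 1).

A = (17/6, 19/4)

1. A_x = 17/6  [2·signedArea(ACF) = 53/2 ∩ 2·signedArea(ADE) = -106/3]
2. A_y = 19/4  [2·signedArea(ACF) = 53/2 ∩ 2·signedArea(ADE) = -106/3]
   → A = (17/6, 19/4)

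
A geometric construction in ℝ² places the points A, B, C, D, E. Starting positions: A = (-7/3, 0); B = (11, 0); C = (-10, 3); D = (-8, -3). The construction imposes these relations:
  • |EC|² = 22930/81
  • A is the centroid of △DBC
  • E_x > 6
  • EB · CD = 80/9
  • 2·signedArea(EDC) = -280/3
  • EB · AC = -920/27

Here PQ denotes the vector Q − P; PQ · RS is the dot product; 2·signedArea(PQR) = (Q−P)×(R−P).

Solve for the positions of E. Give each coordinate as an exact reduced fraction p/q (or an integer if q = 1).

1. E_x = 59/9  [2·signedArea(EDC) = -280/3 ∩ EB · AC = -920/27]
2. E_y = 0  [2·signedArea(EDC) = -280/3 ∩ EB · AC = -920/27]
   → E = (59/9, 0)

E = (59/9, 0)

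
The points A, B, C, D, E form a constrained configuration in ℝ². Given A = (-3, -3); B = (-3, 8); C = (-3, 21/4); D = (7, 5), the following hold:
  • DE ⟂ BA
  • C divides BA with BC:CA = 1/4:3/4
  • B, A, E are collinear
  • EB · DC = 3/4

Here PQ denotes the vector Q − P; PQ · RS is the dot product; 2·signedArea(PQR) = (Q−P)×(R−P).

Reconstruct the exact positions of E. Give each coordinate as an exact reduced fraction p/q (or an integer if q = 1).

1. E_x = -3  [B, A, E are collinear ∩ DE ⟂ BA]
2. E_y = 5  [B, A, E are collinear ∩ DE ⟂ BA]
   → E = (-3, 5)

E = (-3, 5)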